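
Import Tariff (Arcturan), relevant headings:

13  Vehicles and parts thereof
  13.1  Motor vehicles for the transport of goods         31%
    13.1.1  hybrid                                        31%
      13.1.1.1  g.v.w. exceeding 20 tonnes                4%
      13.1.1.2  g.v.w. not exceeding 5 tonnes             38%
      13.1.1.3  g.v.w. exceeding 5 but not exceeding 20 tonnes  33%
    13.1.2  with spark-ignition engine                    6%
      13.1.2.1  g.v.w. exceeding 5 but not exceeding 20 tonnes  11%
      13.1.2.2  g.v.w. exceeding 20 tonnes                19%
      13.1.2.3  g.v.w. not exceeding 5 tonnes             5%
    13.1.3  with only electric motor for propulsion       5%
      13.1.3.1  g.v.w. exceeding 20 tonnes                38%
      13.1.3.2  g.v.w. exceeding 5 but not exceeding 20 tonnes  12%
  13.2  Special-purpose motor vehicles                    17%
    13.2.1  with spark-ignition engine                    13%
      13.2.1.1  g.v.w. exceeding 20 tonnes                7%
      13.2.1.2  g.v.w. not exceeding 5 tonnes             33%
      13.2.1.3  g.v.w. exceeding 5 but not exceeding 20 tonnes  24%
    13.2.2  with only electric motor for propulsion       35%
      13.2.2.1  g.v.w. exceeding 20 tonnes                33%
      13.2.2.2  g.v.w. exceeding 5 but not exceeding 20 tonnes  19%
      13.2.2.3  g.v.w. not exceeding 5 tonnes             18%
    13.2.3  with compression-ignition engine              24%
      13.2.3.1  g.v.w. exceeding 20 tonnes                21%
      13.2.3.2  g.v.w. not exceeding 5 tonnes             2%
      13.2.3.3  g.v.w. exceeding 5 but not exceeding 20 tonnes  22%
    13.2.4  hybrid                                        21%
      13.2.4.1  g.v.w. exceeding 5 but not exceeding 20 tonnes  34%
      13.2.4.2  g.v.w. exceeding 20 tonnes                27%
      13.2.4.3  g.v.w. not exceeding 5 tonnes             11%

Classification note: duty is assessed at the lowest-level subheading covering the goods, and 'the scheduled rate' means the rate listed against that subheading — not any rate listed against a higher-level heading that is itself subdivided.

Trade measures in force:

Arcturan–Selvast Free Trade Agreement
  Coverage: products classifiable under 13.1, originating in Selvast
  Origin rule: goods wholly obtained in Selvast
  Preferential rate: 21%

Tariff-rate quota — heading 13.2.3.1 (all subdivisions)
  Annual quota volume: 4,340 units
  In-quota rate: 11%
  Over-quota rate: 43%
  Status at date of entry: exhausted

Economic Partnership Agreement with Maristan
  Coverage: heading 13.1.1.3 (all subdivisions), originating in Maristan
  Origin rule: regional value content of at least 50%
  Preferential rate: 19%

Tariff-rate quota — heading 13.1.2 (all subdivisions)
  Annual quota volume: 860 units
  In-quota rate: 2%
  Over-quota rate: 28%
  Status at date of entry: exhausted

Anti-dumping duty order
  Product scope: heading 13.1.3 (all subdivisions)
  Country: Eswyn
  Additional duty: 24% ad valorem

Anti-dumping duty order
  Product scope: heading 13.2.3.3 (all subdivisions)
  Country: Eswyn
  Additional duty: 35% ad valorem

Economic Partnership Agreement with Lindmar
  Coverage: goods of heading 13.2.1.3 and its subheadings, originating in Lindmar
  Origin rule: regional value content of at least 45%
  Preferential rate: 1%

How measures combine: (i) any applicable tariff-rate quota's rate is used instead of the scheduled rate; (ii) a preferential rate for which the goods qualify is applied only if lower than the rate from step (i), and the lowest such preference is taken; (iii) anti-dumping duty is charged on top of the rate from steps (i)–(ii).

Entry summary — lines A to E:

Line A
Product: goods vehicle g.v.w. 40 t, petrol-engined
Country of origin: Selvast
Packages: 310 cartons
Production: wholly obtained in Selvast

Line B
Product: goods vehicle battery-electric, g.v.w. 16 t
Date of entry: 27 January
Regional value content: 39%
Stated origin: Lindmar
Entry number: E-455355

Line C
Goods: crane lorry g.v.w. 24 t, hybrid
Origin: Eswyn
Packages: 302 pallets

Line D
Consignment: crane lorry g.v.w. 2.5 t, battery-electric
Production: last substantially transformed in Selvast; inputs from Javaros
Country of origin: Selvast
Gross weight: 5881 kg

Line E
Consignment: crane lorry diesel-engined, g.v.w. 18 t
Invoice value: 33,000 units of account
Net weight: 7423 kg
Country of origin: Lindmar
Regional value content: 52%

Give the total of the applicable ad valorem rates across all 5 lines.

Line A: goods vehicle → 13.1; petrol-engined → 13.1.2; g.v.w. 40 t → 13.1.2.2. Scheduled 19%. quota on 13.1.2 exhausted → over-quota 28%; Selvast agreement on 13.1: wholly obtained → 21% available; preferential 21%. → 21%.
Line B: goods vehicle → 13.1; battery-electric → 13.1.3; g.v.w. 16 t → 13.1.3.2. Scheduled 12%. Lindmar agreement on 13.2.1.3: 13.1.3.2 not covered. → 12%.
Line C: crane lorry → 13.2; hybrid → 13.2.4; g.v.w. 24 t → 13.2.4.2. Scheduled 27%. No special measure applies. → 27%.
Line D: crane lorry → 13.2; battery-electric → 13.2.2; g.v.w. 2.5 t → 13.2.2.3. Scheduled 18%. Selvast agreement on 13.1: 13.2.2.3 not covered. → 18%.
Line E: crane lorry → 13.2; diesel-engined → 13.2.3; g.v.w. 18 t → 13.2.3.3. Scheduled 22%. Lindmar agreement on 13.2.1.3: 13.2.3.3 not covered. → 22%.
Sum: 21% + 12% + 27% + 18% + 22% = 100%.

100%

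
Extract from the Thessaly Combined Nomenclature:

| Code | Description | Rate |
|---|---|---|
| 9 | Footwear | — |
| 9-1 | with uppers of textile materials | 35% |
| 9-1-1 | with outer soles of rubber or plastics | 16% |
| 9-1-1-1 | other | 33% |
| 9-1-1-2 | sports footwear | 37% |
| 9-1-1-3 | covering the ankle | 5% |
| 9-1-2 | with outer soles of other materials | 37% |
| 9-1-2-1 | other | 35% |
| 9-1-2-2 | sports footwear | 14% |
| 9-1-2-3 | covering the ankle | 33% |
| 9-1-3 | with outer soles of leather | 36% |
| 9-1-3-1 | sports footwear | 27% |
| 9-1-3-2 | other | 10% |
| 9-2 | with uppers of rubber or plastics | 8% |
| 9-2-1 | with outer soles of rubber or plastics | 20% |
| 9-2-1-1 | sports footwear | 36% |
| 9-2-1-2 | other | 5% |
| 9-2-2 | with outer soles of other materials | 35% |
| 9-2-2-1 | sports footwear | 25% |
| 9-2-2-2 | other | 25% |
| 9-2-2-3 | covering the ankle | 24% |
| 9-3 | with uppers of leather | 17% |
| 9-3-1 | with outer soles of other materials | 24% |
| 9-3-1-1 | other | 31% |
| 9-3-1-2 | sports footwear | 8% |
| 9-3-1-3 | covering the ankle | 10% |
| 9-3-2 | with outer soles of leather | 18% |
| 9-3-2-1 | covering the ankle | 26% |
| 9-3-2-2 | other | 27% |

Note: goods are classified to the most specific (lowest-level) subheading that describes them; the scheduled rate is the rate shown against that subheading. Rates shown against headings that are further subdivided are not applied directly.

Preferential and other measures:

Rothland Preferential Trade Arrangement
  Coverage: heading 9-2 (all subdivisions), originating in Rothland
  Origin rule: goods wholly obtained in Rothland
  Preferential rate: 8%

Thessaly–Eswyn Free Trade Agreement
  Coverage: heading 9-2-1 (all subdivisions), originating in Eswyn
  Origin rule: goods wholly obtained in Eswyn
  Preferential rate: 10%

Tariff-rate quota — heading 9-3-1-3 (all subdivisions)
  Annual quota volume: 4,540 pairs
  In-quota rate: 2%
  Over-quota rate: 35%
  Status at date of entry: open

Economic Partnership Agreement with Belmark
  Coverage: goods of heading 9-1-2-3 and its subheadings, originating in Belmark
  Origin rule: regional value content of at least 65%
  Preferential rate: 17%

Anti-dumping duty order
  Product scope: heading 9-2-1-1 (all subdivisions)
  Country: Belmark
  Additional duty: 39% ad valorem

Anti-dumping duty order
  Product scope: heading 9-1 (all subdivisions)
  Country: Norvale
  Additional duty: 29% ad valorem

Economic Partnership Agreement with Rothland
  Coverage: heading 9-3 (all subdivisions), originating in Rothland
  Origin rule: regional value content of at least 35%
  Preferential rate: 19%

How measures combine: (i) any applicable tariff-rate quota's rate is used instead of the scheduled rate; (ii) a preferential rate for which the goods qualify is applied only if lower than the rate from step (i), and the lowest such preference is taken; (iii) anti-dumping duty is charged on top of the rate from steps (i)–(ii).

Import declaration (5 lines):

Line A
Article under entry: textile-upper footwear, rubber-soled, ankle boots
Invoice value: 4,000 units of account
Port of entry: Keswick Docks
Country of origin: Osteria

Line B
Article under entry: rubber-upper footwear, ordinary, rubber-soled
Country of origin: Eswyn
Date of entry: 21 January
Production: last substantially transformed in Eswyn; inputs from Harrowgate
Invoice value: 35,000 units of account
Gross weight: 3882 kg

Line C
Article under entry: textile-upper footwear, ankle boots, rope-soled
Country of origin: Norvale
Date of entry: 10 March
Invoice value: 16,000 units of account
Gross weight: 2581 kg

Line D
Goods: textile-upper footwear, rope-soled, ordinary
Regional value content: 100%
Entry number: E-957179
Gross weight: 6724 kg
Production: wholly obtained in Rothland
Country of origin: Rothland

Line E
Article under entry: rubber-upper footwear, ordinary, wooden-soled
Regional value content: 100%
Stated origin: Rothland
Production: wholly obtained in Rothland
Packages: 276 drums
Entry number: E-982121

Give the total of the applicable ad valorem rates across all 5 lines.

115%

Line A: textile-upper → 9-1; rubber-soled → 9-1-1; ankle boots → 9-1-1-3. Scheduled 5%. No special measure applies. → 5%.
Line B: rubber-upper → 9-2; rubber-soled → 9-2-1; ordinary → 9-2-1-2. Scheduled 5%. Eswyn agreement on 9-2-1: not wholly obtained. → 5%.
Line C: textile-upper → 9-1; rope-soled → 9-1-2; ankle boots → 9-1-2-3. Scheduled 33%. anti-dumping (Norvale, 9-1): +29%; total 33% + 29% = 62%. → 62%.
Line D: textile-upper → 9-1; rope-soled → 9-1-2; ordinary → 9-1-2-1. Scheduled 35%. Rothland agreement on 9-2: 9-1-2-1 not covered; Rothland agreement on 9-3: 9-1-2-1 not covered. → 35%.
Line E: rubber-upper → 9-2; wooden-soled → 9-2-2; ordinary → 9-2-2-2. Scheduled 25%. Rothland agreement on 9-2: wholly obtained → 8% available; Rothland agreement on 9-3: 9-2-2-2 not covered; preferential 8%. → 8%.
Sum: 5% + 5% + 62% + 35% + 8% = 115%.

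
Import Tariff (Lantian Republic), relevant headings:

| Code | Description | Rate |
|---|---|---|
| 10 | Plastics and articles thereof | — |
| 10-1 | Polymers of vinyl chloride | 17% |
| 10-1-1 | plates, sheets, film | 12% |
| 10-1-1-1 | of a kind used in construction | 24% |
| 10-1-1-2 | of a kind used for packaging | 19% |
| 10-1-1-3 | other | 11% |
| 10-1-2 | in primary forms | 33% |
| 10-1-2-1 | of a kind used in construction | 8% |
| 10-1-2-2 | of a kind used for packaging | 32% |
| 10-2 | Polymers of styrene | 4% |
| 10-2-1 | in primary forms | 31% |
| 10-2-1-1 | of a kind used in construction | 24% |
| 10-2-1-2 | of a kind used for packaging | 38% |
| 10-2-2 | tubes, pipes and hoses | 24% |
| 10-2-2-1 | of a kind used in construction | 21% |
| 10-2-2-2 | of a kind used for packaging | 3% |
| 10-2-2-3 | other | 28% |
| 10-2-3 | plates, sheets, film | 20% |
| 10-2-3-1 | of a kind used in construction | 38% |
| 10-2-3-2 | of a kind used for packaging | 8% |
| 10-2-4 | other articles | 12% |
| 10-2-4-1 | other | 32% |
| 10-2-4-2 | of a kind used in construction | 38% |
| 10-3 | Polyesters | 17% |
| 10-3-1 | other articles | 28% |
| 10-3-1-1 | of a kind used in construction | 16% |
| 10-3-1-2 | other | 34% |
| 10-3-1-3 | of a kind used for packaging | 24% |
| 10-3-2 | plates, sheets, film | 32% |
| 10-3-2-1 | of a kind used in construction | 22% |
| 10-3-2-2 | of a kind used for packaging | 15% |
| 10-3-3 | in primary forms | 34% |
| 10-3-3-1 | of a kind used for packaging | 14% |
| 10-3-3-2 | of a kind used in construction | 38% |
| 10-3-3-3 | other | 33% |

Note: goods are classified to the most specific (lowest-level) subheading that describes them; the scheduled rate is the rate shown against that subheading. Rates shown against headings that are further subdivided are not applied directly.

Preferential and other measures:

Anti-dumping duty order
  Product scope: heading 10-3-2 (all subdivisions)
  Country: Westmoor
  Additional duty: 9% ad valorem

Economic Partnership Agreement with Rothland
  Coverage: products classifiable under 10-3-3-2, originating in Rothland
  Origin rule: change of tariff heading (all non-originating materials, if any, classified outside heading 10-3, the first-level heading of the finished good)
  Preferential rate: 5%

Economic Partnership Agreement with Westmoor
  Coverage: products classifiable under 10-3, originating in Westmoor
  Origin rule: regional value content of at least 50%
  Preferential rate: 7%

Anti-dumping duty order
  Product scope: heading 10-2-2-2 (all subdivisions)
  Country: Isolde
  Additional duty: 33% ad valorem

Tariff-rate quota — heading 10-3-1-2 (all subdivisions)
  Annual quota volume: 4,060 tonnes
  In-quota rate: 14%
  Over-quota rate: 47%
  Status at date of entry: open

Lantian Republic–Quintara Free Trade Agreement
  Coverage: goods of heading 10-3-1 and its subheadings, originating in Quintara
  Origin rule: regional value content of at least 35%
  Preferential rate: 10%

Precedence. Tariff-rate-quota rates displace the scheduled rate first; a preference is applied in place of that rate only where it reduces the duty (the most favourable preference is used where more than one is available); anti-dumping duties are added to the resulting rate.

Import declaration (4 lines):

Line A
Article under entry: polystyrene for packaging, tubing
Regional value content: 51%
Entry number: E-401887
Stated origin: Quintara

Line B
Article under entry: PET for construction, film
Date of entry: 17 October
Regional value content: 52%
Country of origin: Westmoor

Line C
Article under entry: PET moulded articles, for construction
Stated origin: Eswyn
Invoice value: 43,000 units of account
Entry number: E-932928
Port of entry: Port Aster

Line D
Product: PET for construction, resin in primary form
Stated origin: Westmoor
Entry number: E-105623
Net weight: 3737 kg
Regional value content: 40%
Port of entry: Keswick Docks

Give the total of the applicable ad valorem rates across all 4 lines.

73%

Line A: polystyrene → 10-2; tubing → 10-2-2; for packaging → 10-2-2-2. Scheduled 3%. Quintara agreement on 10-3-1: 10-2-2-2 not covered. → 3%.
Line B: PET → 10-3; film → 10-3-2; for construction → 10-3-2-1. Scheduled 22%. Westmoor agreement on 10-3: RVC ≥ 50% → 7% available; preferential 7%; anti-dumping (Westmoor, 10-3-2): +9%; total 7% + 9% = 16%. → 16%.
Line C: PET → 10-3; moulded articles → 10-3-1; for construction → 10-3-1-1. Scheduled 16%. No special measure applies. → 16%.
Line D: PET → 10-3; resin in primary form → 10-3-3; for construction → 10-3-3-2. Scheduled 38%. Westmoor agreement on 10-3: RVC < 50%. → 38%.
Sum: 3% + 16% + 16% + 38% = 73%.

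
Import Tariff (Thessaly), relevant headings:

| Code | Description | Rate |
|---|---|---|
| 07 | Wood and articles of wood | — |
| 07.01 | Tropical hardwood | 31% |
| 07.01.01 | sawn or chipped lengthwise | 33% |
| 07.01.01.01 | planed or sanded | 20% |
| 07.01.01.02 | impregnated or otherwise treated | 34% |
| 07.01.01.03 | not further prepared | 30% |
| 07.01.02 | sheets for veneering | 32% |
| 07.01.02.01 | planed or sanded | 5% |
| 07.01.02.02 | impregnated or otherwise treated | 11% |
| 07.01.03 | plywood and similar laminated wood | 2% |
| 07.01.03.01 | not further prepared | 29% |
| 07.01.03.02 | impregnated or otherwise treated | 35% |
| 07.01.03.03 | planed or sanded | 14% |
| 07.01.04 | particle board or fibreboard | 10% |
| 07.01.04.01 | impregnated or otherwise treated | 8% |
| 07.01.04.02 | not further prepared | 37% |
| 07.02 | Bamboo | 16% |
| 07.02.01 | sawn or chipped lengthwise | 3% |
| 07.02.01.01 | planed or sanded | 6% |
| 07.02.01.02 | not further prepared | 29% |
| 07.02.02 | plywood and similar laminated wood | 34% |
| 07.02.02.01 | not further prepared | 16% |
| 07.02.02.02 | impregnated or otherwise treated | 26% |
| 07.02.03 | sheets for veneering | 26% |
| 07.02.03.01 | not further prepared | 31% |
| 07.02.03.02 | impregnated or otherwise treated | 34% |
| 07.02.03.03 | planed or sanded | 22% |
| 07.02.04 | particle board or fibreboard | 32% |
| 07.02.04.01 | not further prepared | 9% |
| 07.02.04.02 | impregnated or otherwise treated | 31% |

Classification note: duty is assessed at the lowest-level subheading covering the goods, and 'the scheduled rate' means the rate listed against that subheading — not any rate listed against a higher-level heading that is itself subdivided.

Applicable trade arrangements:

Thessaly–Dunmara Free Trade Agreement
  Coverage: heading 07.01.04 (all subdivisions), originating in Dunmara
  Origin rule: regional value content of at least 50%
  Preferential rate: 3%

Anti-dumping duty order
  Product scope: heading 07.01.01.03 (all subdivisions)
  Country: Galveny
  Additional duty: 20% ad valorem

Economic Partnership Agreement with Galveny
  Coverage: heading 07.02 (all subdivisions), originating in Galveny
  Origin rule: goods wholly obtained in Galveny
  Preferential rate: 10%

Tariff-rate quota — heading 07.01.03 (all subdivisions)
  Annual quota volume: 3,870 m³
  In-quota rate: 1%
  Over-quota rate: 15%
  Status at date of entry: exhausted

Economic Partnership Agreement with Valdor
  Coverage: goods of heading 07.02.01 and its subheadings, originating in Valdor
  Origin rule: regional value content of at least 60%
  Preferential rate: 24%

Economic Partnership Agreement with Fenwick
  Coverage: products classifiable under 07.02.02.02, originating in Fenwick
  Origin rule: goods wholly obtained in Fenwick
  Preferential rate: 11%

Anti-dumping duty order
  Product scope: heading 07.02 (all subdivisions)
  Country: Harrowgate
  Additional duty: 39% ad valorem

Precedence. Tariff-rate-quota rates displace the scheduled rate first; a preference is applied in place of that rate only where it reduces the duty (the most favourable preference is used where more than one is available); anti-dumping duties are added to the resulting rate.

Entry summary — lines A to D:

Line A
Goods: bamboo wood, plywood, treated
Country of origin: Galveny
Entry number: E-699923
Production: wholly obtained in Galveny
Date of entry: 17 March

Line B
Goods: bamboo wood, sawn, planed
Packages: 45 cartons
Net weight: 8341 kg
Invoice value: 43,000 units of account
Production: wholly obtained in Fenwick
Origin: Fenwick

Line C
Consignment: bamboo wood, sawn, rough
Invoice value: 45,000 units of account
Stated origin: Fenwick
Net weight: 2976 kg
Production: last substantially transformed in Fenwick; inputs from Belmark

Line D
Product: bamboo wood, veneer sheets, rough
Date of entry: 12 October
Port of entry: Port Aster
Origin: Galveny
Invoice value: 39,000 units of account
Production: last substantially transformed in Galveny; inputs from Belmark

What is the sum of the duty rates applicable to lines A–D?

Line A: bamboo → 07.02; plywood → 07.02.02; treated → 07.02.02.02. Scheduled 26%. Galveny agreement on 07.02: wholly obtained → 10% available; preferential 10%. → 10%.
Line B: bamboo → 07.02; sawn → 07.02.01; planed → 07.02.01.01. Scheduled 6%. Fenwick agreement on 07.02.02.02: 07.02.01.01 not covered. → 6%.
Line C: bamboo → 07.02; sawn → 07.02.01; rough → 07.02.01.02. Scheduled 29%. Fenwick agreement on 07.02.02.02: 07.02.01.02 not covered. → 29%.
Line D: bamboo → 07.02; veneer sheets → 07.02.03; rough → 07.02.03.01. Scheduled 31%. Galveny agreement on 07.02: not wholly obtained. → 31%.
Sum: 10% + 6% + 29% + 31% = 76%.

76%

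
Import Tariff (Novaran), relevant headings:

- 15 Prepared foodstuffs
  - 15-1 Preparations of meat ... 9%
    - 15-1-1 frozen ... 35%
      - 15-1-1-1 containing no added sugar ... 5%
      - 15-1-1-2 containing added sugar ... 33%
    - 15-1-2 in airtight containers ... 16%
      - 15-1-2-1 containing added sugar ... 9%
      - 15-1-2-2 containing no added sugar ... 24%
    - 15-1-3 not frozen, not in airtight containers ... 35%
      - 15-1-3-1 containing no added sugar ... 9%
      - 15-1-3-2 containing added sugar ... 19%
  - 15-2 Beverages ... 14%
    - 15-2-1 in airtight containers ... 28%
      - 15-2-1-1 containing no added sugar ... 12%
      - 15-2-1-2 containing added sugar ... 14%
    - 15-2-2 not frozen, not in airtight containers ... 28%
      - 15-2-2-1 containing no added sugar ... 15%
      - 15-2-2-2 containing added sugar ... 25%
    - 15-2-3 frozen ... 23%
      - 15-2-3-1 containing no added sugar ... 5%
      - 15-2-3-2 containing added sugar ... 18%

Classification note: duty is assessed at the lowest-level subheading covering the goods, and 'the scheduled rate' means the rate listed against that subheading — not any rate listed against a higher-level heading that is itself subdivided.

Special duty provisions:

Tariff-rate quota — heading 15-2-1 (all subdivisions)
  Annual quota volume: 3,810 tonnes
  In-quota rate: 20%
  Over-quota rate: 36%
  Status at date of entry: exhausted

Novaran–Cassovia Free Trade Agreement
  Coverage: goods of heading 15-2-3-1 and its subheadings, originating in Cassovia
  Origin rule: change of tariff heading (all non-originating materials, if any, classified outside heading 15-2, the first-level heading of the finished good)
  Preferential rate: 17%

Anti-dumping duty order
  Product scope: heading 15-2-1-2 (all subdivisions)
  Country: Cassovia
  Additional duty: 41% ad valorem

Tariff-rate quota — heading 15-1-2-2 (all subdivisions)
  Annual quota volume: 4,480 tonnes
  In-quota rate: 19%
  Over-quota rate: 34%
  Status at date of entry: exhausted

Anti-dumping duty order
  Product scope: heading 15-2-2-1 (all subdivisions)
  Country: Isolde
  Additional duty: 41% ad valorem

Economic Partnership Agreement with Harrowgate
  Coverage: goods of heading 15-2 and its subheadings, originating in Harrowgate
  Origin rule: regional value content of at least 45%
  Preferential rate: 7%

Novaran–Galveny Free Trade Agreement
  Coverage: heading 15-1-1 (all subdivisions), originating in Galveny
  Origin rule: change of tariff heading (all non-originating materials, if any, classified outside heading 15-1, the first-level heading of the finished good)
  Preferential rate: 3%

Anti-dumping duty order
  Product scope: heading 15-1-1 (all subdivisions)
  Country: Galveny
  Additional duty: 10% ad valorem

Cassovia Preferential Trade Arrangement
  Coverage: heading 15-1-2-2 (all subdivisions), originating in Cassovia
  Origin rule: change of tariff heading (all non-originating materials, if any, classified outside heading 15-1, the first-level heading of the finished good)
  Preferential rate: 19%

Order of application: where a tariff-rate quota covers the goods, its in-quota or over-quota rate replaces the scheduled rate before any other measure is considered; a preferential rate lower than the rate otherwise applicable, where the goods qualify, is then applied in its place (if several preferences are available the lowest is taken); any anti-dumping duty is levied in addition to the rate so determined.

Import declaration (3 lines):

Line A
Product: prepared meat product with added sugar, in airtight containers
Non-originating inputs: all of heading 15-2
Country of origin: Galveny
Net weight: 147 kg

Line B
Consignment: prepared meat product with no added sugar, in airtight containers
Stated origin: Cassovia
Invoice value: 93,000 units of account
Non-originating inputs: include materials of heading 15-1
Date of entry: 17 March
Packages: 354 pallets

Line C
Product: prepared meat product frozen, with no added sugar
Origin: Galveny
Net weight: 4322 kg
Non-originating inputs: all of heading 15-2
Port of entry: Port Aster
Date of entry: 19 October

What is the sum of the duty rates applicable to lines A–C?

Line A: prepared meat product → 15-1; in airtight containers → 15-1-2; with added sugar → 15-1-2-1. Scheduled 9%. Galveny agreement on 15-1-1: 15-1-2-1 not covered. → 9%.
Line B: prepared meat product → 15-1; in airtight containers → 15-1-2; with no added sugar → 15-1-2-2. Scheduled 24%. quota on 15-1-2-2 exhausted → over-quota 34%; Cassovia agreement on 15-2-3-1: 15-1-2-2 not covered; Cassovia agreement on 15-1-2-2: CTH not met. → 34%.
Line C: prepared meat product → 15-1; frozen → 15-1-1; with no added sugar → 15-1-1-1. Scheduled 5%. Galveny agreement on 15-1-1: CTH met → 3% available; preferential 3%; anti-dumping (Galveny, 15-1-1): +10%; total 3% + 10% = 13%. → 13%.
Sum: 9% + 34% + 13% = 56%.

56%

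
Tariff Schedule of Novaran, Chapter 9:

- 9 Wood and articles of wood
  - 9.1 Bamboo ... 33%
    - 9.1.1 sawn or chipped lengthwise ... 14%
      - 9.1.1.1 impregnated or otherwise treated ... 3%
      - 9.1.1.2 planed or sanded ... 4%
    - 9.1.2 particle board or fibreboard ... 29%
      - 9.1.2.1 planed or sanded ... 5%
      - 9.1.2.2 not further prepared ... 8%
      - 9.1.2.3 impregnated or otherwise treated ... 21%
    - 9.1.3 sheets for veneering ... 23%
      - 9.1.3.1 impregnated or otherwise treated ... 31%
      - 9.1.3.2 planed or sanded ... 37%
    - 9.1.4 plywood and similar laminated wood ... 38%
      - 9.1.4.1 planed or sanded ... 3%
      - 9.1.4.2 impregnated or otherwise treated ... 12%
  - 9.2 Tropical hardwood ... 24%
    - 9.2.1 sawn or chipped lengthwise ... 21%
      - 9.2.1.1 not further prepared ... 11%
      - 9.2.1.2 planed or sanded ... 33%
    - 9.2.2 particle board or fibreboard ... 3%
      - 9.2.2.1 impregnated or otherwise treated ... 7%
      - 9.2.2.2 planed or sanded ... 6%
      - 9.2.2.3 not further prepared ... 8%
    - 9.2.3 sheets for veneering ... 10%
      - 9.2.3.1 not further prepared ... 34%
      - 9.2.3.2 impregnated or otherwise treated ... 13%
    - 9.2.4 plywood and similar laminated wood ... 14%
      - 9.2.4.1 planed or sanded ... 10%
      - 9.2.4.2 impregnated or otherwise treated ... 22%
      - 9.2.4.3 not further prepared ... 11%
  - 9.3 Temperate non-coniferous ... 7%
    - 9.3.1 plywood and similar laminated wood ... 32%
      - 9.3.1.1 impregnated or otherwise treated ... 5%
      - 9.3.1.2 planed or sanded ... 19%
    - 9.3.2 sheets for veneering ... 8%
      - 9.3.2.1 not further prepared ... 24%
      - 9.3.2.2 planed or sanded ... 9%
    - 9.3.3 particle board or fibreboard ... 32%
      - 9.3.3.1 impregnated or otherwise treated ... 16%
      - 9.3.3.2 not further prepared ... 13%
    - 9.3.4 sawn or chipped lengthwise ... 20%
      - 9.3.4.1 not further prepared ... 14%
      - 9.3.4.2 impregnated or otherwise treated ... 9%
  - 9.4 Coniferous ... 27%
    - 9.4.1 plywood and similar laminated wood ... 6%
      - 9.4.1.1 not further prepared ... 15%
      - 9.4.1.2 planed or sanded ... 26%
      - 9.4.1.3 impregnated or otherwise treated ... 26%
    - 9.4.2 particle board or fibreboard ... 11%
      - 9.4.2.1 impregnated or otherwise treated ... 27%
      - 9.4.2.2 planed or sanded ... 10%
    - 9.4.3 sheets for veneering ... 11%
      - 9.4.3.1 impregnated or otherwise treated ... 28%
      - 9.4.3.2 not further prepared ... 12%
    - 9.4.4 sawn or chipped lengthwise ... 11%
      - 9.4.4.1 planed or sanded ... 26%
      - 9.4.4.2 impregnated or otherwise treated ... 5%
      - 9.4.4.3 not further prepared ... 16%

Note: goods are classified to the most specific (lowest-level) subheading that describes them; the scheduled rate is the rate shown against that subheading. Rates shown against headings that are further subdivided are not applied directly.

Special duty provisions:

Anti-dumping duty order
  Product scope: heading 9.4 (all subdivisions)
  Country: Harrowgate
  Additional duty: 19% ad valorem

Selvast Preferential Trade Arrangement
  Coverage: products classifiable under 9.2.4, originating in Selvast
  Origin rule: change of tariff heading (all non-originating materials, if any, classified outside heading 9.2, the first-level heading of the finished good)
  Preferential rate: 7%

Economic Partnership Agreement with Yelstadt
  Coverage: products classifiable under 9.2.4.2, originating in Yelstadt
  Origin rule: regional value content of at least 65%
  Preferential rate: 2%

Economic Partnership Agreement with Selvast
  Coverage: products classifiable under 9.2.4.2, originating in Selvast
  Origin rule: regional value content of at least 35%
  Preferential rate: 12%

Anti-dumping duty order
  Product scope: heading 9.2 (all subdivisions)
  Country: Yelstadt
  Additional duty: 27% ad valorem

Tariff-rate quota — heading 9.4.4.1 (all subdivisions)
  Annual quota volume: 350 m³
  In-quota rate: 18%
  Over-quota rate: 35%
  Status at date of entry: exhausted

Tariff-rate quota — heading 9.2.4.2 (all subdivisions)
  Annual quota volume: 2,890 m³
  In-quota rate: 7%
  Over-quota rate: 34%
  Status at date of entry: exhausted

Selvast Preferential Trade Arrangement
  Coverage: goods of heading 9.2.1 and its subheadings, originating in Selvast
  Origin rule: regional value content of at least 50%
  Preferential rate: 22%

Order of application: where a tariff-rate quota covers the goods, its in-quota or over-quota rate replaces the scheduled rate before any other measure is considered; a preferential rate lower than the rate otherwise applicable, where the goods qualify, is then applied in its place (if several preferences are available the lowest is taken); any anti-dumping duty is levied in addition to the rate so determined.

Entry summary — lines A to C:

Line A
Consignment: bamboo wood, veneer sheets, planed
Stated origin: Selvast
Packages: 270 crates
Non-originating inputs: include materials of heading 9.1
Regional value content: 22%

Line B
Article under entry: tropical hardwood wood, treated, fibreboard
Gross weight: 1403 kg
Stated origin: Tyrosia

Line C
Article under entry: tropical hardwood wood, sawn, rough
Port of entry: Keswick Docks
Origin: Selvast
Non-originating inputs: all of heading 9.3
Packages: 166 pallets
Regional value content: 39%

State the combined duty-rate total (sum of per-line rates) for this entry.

Line A: bamboo → 9.1; veneer sheets → 9.1.3; planed → 9.1.3.2. Scheduled 37%. Selvast agreement on 9.2.4: 9.1.3.2 not covered; Selvast agreement on 9.2.4.2: 9.1.3.2 not covered; Selvast agreement on 9.2.1: 9.1.3.2 not covered. → 37%.
Line B: tropical hardwood → 9.2; fibreboard → 9.2.2; treated → 9.2.2.1. Scheduled 7%. No special measure applies. → 7%.
Line C: tropical hardwood → 9.2; sawn → 9.2.1; rough → 9.2.1.1. Scheduled 11%. Selvast agreement on 9.2.4: 9.2.1.1 not covered; Selvast agreement on 9.2.4.2: 9.2.1.1 not covered; Selvast agreement on 9.2.1: RVC < 50%. → 11%.
Sum: 37% + 7% + 11% = 55%.

55%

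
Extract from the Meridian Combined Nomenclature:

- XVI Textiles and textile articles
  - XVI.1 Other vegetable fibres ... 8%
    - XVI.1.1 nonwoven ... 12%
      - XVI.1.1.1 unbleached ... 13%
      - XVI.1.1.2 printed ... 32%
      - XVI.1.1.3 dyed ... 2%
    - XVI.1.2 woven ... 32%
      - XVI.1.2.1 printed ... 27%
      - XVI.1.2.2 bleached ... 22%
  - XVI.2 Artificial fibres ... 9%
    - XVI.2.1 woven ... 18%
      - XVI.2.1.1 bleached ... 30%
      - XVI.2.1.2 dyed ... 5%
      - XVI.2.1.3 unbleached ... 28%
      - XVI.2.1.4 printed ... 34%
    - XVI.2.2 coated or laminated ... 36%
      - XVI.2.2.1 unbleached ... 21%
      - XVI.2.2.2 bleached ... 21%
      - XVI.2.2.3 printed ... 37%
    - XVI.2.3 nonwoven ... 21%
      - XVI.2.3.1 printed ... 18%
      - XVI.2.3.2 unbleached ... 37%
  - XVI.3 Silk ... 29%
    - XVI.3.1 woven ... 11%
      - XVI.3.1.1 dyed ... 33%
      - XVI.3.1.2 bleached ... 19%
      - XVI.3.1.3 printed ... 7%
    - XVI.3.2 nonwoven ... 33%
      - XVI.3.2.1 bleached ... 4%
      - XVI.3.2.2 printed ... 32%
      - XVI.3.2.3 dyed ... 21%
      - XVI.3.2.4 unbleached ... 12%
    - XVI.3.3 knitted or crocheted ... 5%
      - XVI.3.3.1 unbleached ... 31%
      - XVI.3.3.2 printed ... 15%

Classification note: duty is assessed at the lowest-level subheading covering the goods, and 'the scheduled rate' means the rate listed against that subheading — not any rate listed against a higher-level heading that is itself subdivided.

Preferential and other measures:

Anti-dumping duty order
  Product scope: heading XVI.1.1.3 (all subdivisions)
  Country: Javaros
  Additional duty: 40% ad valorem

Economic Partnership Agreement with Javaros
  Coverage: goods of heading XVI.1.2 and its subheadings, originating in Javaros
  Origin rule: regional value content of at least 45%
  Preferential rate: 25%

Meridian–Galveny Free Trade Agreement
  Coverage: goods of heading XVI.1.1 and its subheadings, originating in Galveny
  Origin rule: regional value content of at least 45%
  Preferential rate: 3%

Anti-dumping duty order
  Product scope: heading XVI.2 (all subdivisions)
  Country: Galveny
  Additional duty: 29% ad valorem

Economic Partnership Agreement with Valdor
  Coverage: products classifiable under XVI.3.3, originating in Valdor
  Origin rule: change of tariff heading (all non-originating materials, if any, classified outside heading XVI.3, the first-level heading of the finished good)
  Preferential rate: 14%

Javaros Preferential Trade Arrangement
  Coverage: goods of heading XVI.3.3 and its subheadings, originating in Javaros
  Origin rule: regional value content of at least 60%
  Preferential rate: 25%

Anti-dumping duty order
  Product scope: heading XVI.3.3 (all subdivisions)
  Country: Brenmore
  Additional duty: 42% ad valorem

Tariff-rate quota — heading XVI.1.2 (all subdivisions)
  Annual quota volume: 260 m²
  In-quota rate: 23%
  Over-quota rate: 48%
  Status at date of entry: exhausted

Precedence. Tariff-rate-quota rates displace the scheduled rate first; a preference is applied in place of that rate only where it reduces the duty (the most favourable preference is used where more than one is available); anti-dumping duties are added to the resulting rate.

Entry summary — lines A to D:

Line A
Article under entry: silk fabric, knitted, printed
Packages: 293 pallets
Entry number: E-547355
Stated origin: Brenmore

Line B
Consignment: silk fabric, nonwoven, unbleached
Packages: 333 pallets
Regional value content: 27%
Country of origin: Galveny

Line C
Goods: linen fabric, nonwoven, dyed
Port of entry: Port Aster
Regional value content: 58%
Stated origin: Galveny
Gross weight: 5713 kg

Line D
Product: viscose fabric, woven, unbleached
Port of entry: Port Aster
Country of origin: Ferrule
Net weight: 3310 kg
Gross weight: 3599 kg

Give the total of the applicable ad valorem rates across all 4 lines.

Line A: silk → XVI.3; knitted → XVI.3.3; printed → XVI.3.3.2. Scheduled 15%. anti-dumping (Brenmore, XVI.3.3): +42%; total 15% + 42% = 57%. → 57%.
Line B: silk → XVI.3; nonwoven → XVI.3.2; unbleached → XVI.3.2.4. Scheduled 12%. Galveny agreement on XVI.1.1: XVI.3.2.4 not covered. → 12%.
Line C: linen → XVI.1; nonwoven → XVI.1.1; dyed → XVI.1.1.3. Scheduled 2%. Galveny agreement on XVI.1.1: RVC ≥ 45% → 3% available; preference 3% not lower than 2% → no reduction. → 2%.
Line D: viscose → XVI.2; woven → XVI.2.1; unbleached → XVI.2.1.3. Scheduled 28%. No special measure applies. → 28%.
Sum: 57% + 12% + 2% + 28% = 99%.

99%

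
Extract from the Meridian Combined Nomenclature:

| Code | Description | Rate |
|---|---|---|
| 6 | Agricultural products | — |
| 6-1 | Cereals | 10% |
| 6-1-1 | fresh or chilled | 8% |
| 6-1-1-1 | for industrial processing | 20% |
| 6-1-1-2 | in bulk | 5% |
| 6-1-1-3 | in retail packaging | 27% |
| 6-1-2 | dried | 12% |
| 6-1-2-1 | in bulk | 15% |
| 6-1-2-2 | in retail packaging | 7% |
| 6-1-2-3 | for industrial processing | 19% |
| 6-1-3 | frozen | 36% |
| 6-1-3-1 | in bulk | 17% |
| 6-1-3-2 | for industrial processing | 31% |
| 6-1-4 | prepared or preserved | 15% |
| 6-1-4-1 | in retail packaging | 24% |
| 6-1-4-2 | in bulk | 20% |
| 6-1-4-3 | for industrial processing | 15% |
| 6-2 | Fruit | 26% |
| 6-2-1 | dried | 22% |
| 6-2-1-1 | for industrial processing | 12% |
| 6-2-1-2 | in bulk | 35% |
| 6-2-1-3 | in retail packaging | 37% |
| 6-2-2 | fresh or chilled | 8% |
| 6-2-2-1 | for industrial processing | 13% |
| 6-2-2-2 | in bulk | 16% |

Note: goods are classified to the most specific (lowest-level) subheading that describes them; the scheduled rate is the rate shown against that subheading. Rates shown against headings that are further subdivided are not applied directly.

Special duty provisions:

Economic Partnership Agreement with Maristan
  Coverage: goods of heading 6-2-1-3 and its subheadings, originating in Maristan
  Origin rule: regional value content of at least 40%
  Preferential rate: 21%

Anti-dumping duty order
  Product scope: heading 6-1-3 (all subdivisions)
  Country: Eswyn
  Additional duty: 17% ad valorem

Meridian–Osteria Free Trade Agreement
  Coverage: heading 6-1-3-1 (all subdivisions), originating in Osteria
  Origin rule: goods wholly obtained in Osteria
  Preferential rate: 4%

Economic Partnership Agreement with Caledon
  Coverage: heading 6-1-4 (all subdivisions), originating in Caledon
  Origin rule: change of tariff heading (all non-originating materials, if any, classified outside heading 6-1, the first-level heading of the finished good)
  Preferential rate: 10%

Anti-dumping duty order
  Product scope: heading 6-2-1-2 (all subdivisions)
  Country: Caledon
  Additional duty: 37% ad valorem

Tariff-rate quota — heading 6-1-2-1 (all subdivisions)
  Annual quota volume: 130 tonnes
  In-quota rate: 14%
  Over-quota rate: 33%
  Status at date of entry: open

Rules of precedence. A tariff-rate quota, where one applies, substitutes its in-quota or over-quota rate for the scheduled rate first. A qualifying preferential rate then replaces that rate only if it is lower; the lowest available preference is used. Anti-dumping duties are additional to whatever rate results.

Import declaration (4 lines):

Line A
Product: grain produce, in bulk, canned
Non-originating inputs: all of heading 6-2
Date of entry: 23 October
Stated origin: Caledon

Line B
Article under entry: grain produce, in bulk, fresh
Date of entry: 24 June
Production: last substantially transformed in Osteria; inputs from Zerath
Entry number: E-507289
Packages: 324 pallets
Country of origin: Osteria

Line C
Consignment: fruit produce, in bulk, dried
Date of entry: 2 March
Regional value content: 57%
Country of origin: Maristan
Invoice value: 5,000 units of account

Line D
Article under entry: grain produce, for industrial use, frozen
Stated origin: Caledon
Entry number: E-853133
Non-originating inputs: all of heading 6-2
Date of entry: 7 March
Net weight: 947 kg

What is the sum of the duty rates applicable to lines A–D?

81%

Line A: grain → 6-1; canned → 6-1-4; in bulk → 6-1-4-2. Scheduled 20%. Caledon agreement on 6-1-4: CTH met → 10% available; preferential 10%. → 10%.
Line B: grain → 6-1; fresh → 6-1-1; in bulk → 6-1-1-2. Scheduled 5%. Osteria agreement on 6-1-3-1: 6-1-1-2 not covered. → 5%.
Line C: fruit → 6-2; dried → 6-2-1; in bulk → 6-2-1-2. Scheduled 35%. Maristan agreement on 6-2-1-3: 6-2-1-2 not covered. → 35%.
Line D: grain → 6-1; frozen → 6-1-3; for industrial use → 6-1-3-2. Scheduled 31%. Caledon agreement on 6-1-4: 6-1-3-2 not covered. → 31%.
Sum: 10% + 5% + 35% + 31% = 81%.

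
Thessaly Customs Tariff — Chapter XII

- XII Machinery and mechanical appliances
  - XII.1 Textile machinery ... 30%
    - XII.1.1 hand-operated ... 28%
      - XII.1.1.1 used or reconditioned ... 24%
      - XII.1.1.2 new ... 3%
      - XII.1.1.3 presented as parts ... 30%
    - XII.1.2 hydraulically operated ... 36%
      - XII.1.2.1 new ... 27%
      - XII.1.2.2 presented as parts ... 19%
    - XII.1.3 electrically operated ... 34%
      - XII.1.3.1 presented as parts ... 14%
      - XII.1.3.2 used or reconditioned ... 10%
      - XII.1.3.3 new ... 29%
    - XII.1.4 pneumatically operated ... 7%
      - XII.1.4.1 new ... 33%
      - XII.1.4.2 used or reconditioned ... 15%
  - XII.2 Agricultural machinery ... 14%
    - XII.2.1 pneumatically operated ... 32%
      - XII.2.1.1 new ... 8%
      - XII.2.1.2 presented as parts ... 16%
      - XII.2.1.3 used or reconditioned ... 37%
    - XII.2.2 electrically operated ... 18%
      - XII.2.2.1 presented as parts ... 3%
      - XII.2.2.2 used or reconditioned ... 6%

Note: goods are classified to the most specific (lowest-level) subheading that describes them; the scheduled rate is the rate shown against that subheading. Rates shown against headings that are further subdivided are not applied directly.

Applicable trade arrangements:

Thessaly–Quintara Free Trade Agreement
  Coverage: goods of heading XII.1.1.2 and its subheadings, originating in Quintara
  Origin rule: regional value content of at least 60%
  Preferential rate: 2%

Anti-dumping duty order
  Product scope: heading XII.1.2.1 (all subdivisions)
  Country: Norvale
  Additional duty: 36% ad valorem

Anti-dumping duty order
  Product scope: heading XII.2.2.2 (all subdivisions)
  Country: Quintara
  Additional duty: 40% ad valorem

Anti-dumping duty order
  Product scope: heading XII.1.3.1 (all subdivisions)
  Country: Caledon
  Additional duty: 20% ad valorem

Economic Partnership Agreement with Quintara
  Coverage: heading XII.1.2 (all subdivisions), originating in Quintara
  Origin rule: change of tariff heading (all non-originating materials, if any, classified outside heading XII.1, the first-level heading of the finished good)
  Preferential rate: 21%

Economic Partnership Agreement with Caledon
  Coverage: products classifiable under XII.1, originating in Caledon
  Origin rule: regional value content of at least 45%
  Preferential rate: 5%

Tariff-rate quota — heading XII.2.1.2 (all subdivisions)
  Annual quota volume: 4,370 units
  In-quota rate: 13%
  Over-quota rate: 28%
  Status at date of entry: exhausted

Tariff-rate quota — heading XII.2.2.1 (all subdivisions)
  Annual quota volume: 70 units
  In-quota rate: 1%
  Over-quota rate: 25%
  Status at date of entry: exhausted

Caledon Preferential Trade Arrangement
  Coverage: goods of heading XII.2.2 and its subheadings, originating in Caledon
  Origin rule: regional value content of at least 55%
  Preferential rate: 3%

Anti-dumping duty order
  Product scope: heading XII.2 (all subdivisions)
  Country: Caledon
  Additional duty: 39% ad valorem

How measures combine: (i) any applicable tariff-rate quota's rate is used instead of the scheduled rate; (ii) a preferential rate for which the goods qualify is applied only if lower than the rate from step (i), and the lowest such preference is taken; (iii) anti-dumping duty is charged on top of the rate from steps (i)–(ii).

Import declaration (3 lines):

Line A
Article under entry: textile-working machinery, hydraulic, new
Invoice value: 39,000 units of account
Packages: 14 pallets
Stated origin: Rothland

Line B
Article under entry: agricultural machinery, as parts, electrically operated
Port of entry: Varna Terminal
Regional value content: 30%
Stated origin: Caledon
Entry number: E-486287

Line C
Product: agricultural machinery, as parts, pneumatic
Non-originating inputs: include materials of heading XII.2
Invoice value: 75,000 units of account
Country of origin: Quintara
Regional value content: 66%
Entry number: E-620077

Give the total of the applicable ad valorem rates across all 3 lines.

119%

Line A: textile-working → XII.1; hydraulic → XII.1.2; new → XII.1.2.1. Scheduled 27%. No special measure applies. → 27%.
Line B: agricultural → XII.2; electrically operated → XII.2.2; as parts → XII.2.2.1. Scheduled 3%. quota on XII.2.2.1 exhausted → over-quota 25%; Caledon agreement on XII.1: XII.2.2.1 not covered; Caledon agreement on XII.2.2: RVC < 55%; anti-dumping (Caledon, XII.2): +39%; total 25% + 39% = 64%. → 64%.
Line C: agricultural → XII.2; pneumatic → XII.2.1; as parts → XII.2.1.2. Scheduled 16%. quota on XII.2.1.2 exhausted → over-quota 28%; Quintara agreement on XII.1.1.2: XII.2.1.2 not covered; Quintara agreement on XII.1.2: XII.2.1.2 not covered. → 28%.
Sum: 27% + 64% + 28% = 119%.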